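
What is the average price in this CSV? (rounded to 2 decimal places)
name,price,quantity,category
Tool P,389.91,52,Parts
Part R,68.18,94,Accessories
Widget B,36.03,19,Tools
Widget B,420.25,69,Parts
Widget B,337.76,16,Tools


Computing average price:
Values: [389.91, 68.18, 36.03, 420.25, 337.76]
Sum = 1252.13
Count = 5
Average = 1252.13/5 = 250.426 exactly -> 250.43 (rounded half-up to 2 decimal places)

250.43


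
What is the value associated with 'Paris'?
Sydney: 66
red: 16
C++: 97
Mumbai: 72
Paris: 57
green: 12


Looking up key 'Paris'
Value: 57

57


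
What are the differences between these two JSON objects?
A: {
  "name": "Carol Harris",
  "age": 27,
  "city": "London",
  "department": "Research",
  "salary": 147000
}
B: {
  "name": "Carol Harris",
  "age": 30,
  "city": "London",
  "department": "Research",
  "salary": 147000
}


Comparing each field (in key order):
  name: same
  age: DIFFERENT
  city: same
  department: same
  salary: same
Differences:
  age: 27 -> 30

1 field(s) changed

1 change: age


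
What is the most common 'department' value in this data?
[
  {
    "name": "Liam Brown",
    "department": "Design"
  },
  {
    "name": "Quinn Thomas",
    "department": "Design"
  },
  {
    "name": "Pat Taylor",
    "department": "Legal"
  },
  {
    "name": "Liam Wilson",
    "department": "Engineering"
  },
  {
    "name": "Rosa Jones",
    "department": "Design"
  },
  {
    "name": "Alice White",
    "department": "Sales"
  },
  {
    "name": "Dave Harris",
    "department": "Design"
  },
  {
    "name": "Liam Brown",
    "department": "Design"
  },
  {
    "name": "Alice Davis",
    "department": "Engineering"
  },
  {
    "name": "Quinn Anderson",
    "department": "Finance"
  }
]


Counting 'department' values across 10 records:

  Design: 5 #####
  Engineering: 2 ##
  Legal: 1 #
  Sales: 1 #
  Finance: 1 #

Most common: Design (5 times)

Design (5 times)


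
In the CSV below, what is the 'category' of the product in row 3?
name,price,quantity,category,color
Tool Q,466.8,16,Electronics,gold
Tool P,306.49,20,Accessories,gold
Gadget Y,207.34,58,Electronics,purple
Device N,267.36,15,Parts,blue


Query: Row 3 ('Gadget Y'), column 'category'
Value: Electronics

Electronics


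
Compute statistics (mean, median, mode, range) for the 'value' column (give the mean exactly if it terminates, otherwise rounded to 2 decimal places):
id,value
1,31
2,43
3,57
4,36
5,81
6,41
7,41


Data: [31, 43, 57, 36, 81, 41, 41]
Count: 7
Sum: 330
Mean: 330/7 ≈ 47.14 (rounded to 2 decimal places)
Sorted: [31, 36, 41, 41, 43, 57, 81]
Median: 41.0
Mode: 41 (2 times)
Range: 81 - 31 = 50
Min: 31, Max: 81

mean≈47.14, median=41.0, mode=41, range=50


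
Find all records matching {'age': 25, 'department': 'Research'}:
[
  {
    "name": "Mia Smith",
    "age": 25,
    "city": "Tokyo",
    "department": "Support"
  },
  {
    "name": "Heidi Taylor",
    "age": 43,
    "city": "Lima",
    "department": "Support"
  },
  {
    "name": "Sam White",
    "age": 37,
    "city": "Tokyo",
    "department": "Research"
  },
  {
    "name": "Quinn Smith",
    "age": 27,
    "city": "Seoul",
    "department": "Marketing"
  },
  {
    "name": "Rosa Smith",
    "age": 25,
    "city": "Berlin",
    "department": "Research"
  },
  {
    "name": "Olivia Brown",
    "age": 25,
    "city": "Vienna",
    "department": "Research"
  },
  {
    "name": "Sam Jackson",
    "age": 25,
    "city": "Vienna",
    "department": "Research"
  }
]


Search criteria: {'age': 25, 'department': 'Research'}

Checking 7 records:
  Mia Smith: {age: 25, department: Support}
  Heidi Taylor: {age: 43, department: Support}
  Sam White: {age: 37, department: Research}
  Quinn Smith: {age: 27, department: Marketing}
  Rosa Smith: {age: 25, department: Research} <-- MATCH
  Olivia Brown: {age: 25, department: Research} <-- MATCH
  Sam Jackson: {age: 25, department: Research} <-- MATCH

Matches: ["Rosa Smith", "Olivia Brown", "Sam Jackson"]

["Rosa Smith", "Olivia Brown", "Sam Jackson"]


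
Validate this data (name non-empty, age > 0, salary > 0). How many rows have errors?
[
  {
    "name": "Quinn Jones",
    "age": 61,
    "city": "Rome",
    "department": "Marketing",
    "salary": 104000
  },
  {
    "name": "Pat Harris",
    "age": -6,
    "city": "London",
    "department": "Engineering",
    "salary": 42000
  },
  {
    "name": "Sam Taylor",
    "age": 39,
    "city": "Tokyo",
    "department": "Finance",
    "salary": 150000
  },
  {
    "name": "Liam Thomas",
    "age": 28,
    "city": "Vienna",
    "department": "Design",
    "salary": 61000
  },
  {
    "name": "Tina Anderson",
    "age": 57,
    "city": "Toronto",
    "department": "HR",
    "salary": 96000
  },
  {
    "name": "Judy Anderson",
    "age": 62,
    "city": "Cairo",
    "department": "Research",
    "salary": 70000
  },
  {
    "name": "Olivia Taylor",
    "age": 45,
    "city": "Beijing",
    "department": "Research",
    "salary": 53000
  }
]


Validating 7 records:
Rules: name non-empty, age > 0, salary > 0

  Row 1 (Quinn Jones): OK
  Row 2 (Pat Harris): negative age: -6
  Row 3 (Sam Taylor): OK
  Row 4 (Liam Thomas): OK
  Row 5 (Tina Anderson): OK
  Row 6 (Judy Anderson): OK
  Row 7 (Olivia Taylor): OK

Total errors: 1

1 errors


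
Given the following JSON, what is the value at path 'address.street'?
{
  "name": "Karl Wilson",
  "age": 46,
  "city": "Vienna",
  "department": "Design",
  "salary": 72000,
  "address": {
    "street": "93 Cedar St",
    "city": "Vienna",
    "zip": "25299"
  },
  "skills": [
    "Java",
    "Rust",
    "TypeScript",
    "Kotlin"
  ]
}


Query: address.street
Path: address -> street
Value: 93 Cedar St

93 Cedar St


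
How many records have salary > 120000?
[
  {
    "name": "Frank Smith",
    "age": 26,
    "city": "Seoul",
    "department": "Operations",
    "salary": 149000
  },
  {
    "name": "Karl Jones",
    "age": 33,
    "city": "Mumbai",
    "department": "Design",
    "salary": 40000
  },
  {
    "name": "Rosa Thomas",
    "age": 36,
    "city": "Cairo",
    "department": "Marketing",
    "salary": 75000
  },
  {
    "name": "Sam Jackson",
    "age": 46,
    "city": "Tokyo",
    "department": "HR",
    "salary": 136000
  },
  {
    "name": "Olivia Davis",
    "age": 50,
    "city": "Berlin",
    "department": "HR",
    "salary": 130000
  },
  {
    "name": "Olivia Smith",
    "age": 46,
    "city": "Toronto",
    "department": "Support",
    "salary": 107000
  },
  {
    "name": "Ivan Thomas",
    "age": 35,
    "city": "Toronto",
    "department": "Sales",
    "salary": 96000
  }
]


Data: 7 records
Condition: salary > 120000

Checking each record:
  Frank Smith: 149000 MATCH
  Karl Jones: 40000
  Rosa Thomas: 75000
  Sam Jackson: 136000 MATCH
  Olivia Davis: 130000 MATCH
  Olivia Smith: 107000
  Ivan Thomas: 96000

Count: 3

3


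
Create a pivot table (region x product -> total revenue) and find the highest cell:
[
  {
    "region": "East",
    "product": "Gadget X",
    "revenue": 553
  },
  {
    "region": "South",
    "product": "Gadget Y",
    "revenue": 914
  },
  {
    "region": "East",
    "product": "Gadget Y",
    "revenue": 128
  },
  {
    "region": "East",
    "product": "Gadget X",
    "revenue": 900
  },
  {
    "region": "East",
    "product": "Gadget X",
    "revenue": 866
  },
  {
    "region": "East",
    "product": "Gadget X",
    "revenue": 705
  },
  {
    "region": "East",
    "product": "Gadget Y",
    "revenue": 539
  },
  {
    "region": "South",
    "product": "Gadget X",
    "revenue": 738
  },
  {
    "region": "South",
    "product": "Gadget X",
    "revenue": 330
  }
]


Pivot: region (rows) x product (columns) -> total revenue

     Gadget X      Gadget Y    
East          3024           667  
South         1068           914  

Highest: East / Gadget X = $3024

East / Gadget X = $3024


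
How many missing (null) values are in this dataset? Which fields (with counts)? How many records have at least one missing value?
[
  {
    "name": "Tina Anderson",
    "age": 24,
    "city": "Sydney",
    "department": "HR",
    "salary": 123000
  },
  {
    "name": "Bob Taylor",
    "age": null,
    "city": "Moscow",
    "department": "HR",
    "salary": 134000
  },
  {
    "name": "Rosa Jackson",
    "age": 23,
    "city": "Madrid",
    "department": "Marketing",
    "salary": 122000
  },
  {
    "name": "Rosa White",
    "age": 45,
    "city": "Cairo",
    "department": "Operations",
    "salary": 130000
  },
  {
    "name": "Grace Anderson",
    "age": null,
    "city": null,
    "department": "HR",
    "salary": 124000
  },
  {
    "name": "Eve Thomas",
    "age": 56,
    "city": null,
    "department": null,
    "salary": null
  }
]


Checking for missing (null) values in 6 records:

  Tina Anderson: complete
  Bob Taylor: age
  Rosa Jackson: complete
  Rosa White: complete
  Grace Anderson: age, city
  Eve Thomas: city, department, salary

Per field:
  name: 0 missing
  age: 2 missing
  city: 2 missing
  department: 1 missing
  salary: 1 missing

Total missing values: 6
Records with any missing: 3

6 missing values (age: 2, city: 2, department: 1, salary: 1); 3 incomplete records


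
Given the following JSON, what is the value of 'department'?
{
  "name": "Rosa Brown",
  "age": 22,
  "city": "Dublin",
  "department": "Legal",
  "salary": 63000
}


Looking up field 'department'
Value: Legal

Legal


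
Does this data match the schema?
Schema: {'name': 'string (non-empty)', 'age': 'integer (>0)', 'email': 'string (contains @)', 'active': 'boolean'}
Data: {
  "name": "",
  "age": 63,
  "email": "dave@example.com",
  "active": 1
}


Validating each field against schema:
  name: FAIL ("" is an empty string)
  age: OK (positive integer)
  email: OK (string with @)
  active: FAIL (1 is not a boolean)

Result: INVALID (2 errors: name, active)

INVALID (2 errors: name, active)


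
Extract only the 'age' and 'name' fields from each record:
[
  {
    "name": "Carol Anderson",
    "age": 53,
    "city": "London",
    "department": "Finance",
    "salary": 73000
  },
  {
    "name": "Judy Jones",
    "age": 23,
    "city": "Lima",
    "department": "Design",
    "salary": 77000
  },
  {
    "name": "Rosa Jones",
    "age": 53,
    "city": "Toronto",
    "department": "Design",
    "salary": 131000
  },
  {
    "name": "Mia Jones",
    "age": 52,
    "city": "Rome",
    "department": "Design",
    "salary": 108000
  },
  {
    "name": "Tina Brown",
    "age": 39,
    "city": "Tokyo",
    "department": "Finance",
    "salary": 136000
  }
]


Original: 5 records with fields: name, age, city, department, salary
Keep: ['age', 'name']
Drop: ['city', 'department', 'salary']
Result: 5 records, 2 fields each

[
  {
    "age": 53,
    "name": "Carol Anderson"
  },
  {
    "age": 23,
    "name": "Judy Jones"
  },
  {
    "age": 53,
    "name": "Rosa Jones"
  },
  {
    "age": 52,
    "name": "Mia Jones"
  },
  {
    "age": 39,
    "name": "Tina Brown"
  }
]


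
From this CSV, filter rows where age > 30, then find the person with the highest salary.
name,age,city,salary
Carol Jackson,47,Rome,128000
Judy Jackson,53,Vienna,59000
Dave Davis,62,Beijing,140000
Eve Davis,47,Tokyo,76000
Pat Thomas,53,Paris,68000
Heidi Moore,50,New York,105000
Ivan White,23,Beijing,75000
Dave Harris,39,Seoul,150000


Filter: age > 30
Sort by: salary (descending)

Filtered records (7):
  Dave Harris, age 39, salary $150000
  Dave Davis, age 62, salary $140000
  Carol Jackson, age 47, salary $128000
  Heidi Moore, age 50, salary $105000
  Eve Davis, age 47, salary $76000
  Pat Thomas, age 53, salary $68000
  Judy Jackson, age 53, salary $59000

Highest salary: Dave Harris ($150000)

Dave Harris


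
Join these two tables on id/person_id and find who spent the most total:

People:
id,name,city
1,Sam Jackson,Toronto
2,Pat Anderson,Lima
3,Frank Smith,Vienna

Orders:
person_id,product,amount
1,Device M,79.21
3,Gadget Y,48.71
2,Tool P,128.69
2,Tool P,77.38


Join on: people.id = orders.person_id

Joined rows:
  Sam Jackson (Toronto) bought Device M for $79.21
  Frank Smith (Vienna) bought Gadget Y for $48.71
  Pat Anderson (Lima) bought Tool P for $128.69
  Pat Anderson (Lima) bought Tool P for $77.38

Total per person:
  Pat Anderson: $206.07
  Sam Jackson: $79.21
  Frank Smith: $48.71

Top spender: Pat Anderson ($206.07)

Pat Anderson ($206.07)


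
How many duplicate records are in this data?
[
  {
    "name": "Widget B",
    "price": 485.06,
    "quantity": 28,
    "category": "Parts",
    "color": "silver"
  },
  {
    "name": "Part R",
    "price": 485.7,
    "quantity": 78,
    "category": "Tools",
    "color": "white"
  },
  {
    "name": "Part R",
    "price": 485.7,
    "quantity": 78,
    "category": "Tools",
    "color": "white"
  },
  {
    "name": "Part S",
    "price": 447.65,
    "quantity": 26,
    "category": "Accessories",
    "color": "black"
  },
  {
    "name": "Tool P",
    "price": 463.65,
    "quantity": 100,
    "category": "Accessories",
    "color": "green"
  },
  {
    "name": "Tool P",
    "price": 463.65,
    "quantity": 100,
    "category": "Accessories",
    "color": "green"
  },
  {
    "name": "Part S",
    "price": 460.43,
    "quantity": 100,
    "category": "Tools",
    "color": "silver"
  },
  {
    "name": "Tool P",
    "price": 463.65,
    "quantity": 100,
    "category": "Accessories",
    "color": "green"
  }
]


Checking 8 records for duplicates:

  Row 1: Widget B ($485.06, qty 28)
  Row 2: Part R ($485.7, qty 78)
  Row 3: Part R ($485.7, qty 78) <-- DUPLICATE
  Row 4: Part S ($447.65, qty 26)
  Row 5: Tool P ($463.65, qty 100)
  Row 6: Tool P ($463.65, qty 100) <-- DUPLICATE
  Row 7: Part S ($460.43, qty 100)
  Row 8: Tool P ($463.65, qty 100) <-- DUPLICATE

Duplicates found: 3
Unique records: 5

3 duplicates, 5 unique


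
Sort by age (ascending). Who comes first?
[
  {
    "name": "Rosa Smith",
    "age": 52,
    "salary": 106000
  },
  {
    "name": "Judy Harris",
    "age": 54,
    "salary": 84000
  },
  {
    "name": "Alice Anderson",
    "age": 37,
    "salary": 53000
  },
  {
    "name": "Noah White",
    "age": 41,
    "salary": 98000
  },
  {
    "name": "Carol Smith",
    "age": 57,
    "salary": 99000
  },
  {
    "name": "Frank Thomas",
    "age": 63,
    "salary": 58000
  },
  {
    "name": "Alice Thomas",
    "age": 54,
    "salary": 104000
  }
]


Sort by: age (ascending)

Sorted order:
  1. Alice Anderson (age = 37)
  2. Noah White (age = 41)
  3. Rosa Smith (age = 52)
  4. Judy Harris (age = 54)
  5. Alice Thomas (age = 54)
  6. Carol Smith (age = 57)
  7. Frank Thomas (age = 63)

First: Alice Anderson

Alice Anderson


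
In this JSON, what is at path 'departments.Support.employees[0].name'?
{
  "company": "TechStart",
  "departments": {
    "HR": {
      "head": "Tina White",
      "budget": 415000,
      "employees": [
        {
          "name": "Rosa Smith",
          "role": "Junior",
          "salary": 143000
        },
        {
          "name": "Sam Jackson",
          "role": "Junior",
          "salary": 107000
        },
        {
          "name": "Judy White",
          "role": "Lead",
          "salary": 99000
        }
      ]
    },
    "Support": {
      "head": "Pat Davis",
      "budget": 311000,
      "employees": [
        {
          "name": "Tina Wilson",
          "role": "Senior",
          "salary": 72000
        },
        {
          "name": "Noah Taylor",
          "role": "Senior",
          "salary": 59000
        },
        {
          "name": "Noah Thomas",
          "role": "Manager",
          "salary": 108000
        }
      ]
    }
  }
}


Path: departments.Support.employees[0].name

Navigate:
  -> departments
  -> Support
  -> employees[0].name = 'Tina Wilson'

Tina Wilson


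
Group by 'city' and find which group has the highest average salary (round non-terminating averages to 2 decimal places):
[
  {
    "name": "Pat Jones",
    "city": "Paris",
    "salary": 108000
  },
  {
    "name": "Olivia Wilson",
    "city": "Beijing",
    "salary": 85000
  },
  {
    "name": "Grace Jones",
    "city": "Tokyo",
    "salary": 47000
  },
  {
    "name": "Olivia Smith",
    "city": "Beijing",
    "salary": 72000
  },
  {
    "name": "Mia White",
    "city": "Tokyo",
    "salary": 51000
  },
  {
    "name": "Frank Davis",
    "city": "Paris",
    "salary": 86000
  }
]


Group by: city

Groups:
  Beijing: 2 people, avg salary = 157000/2 = $78500
  Paris: 2 people, avg salary = 194000/2 = $97000
  Tokyo: 2 people, avg salary = 98000/2 = $49000

Highest average salary: Paris ($97000)

Paris ($97000)


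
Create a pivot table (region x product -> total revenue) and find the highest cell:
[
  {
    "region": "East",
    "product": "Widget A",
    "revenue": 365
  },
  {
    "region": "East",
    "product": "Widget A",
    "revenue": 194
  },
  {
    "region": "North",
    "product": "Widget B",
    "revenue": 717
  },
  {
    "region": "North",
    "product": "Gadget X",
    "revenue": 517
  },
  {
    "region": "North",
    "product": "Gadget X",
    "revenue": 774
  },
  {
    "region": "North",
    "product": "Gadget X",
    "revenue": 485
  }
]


Pivot: region (rows) x product (columns) -> total revenue

     Gadget X      Widget A      Widget B    
East             0           559             0  
North         1776             0           717  

Highest: North / Gadget X = $1776

North / Gadget X = $1776


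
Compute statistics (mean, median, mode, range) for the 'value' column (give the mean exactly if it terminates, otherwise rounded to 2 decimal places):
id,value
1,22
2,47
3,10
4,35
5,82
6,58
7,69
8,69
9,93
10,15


Data: [22, 47, 10, 35, 82, 58, 69, 69, 93, 15]
Count: 10
Sum: 500
Mean: 500/10 = 50
Sorted: [10, 15, 22, 35, 47, 58, 69, 69, 82, 93]
Median: 52.5
Mode: 69 (2 times)
Range: 93 - 10 = 83
Min: 10, Max: 93

mean=50, median=52.5, mode=69, range=83


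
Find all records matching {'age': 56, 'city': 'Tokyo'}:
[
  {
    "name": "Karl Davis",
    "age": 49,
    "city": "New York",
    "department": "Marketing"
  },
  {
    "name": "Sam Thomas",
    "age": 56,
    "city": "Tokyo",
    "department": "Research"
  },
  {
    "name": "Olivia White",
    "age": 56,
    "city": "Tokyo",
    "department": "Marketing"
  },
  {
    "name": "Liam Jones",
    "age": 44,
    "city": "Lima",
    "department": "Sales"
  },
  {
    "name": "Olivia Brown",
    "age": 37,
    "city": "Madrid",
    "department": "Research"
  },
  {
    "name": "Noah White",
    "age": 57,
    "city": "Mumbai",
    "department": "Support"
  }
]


Search criteria: {'age': 56, 'city': 'Tokyo'}

Checking 6 records:
  Karl Davis: {age: 49, city: New York}
  Sam Thomas: {age: 56, city: Tokyo} <-- MATCH
  Olivia White: {age: 56, city: Tokyo} <-- MATCH
  Liam Jones: {age: 44, city: Lima}
  Olivia Brown: {age: 37, city: Madrid}
  Noah White: {age: 57, city: Mumbai}

Matches: ["Sam Thomas", "Olivia White"]

["Sam Thomas", "Olivia White"]


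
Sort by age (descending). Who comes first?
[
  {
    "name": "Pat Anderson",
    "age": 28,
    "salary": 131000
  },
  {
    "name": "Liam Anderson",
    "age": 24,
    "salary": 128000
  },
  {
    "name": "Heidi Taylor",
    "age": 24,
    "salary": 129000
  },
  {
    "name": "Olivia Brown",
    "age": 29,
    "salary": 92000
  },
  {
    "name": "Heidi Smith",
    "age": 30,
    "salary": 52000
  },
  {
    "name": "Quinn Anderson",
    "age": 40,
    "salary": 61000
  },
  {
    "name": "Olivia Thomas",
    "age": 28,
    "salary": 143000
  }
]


Sort by: age (descending)

Sorted order:
  1. Quinn Anderson (age = 40)
  2. Heidi Smith (age = 30)
  3. Olivia Brown (age = 29)
  4. Pat Anderson (age = 28)
  5. Olivia Thomas (age = 28)
  6. Liam Anderson (age = 24)
  7. Heidi Taylor (age = 24)

First: Quinn Anderson

Quinn Anderson


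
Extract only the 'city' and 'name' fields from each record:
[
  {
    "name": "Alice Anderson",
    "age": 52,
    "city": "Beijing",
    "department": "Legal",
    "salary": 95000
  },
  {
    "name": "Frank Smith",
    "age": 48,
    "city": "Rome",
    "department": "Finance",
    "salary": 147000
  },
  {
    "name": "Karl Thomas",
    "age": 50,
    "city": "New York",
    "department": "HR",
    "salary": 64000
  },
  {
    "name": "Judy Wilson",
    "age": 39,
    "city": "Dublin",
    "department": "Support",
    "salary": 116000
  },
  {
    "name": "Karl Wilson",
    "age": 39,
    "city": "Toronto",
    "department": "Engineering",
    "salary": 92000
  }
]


Original: 5 records with fields: name, age, city, department, salary
Keep: ['city', 'name']
Drop: ['age', 'department', 'salary']
Result: 5 records, 2 fields each

[
  {
    "city": "Beijing",
    "name": "Alice Anderson"
  },
  {
    "city": "Rome",
    "name": "Frank Smith"
  },
  {
    "city": "New York",
    "name": "Karl Thomas"
  },
  {
    "city": "Dublin",
    "name": "Judy Wilson"
  },
  {
    "city": "Toronto",
    "name": "Karl Wilson"
  }
]


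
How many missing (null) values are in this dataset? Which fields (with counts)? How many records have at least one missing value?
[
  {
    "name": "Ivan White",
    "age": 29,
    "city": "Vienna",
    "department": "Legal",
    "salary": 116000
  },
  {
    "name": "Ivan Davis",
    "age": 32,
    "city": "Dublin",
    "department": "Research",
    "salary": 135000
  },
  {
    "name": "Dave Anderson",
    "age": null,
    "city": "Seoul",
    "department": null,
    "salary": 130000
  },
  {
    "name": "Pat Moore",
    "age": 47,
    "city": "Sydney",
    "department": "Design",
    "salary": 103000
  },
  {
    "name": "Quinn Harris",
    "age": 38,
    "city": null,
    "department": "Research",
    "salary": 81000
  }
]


Checking for missing (null) values in 5 records:

  Ivan White: complete
  Ivan Davis: complete
  Dave Anderson: age, department
  Pat Moore: complete
  Quinn Harris: city

Per field:
  name: 0 missing
  age: 1 missing
  city: 1 missing
  department: 1 missing
  salary: 0 missing

Total missing values: 3
Records with any missing: 2

3 missing values (age: 1, city: 1, department: 1); 2 incomplete records


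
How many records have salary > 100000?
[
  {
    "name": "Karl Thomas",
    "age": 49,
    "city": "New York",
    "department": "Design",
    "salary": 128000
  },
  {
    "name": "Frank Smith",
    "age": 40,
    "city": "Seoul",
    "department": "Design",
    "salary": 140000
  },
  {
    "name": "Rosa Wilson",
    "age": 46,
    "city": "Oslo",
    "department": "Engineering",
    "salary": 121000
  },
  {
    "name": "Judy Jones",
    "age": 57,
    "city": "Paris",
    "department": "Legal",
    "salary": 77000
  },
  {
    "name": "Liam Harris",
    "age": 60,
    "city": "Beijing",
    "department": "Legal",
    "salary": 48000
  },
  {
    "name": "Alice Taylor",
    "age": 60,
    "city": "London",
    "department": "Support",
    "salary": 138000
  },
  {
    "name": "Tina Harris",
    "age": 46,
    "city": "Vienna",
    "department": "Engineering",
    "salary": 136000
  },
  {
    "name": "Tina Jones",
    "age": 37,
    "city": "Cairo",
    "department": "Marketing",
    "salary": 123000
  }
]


Data: 8 records
Condition: salary > 100000

Checking each record:
  Karl Thomas: 128000 MATCH
  Frank Smith: 140000 MATCH
  Rosa Wilson: 121000 MATCH
  Judy Jones: 77000
  Liam Harris: 48000
  Alice Taylor: 138000 MATCH
  Tina Harris: 136000 MATCH
  Tina Jones: 123000 MATCH

Count: 6

6


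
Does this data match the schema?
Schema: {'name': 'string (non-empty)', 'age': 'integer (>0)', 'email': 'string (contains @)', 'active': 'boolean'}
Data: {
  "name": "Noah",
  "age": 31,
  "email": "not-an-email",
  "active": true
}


Validating each field against schema:
  name: OK (non-empty string)
  age: OK (positive integer)
  email: FAIL ("not-an-email" does not contain @)
  active: OK (boolean)

Result: INVALID (1 error: email)

INVALID (1 error: email)


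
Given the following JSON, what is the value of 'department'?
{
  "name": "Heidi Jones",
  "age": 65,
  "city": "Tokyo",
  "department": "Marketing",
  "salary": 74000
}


Looking up field 'department'
Value: Marketing

Marketing


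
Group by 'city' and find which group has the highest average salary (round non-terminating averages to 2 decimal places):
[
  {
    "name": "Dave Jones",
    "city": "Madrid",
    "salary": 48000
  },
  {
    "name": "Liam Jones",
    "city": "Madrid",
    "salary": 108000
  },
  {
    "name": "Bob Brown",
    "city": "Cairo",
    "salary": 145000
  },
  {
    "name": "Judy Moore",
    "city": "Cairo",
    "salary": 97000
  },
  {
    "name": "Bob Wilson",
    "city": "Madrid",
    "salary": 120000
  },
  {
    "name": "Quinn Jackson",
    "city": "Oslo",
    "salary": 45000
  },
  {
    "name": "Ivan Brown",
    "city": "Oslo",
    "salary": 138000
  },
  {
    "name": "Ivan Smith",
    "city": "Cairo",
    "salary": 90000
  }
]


Group by: city

Groups:
  Cairo: 3 people, avg salary = 332000/3 ≈ $110666.67
  Madrid: 3 people, avg salary = 276000/3 = $92000
  Oslo: 2 people, avg salary = 183000/2 = $91500

Highest average salary: Cairo (≈$110666.67)

Cairo (≈$110666.67)


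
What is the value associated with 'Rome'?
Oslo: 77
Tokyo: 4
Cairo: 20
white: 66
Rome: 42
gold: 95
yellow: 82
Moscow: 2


Looking up key 'Rome'
Value: 42

42


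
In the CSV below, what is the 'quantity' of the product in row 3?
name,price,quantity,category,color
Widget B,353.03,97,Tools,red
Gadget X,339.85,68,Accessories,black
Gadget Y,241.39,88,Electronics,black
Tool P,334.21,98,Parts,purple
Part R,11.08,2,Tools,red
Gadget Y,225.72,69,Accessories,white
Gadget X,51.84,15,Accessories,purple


Query: Row 3 ('Gadget Y'), column 'quantity'
Value: 88

88


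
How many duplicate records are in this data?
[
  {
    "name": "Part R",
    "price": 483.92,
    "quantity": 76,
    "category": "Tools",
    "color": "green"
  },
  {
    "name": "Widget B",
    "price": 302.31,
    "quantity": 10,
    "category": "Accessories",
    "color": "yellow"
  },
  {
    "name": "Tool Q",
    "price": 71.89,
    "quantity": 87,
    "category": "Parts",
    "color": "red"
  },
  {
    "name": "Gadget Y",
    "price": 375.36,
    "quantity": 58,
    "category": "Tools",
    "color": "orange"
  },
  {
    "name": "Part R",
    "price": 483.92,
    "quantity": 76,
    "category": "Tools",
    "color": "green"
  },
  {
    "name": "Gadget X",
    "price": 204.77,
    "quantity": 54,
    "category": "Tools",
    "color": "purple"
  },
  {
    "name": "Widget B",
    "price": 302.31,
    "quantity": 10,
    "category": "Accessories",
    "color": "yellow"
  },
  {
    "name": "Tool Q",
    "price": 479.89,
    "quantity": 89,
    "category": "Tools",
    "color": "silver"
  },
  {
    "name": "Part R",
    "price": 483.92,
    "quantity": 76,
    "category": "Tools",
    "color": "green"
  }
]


Checking 9 records for duplicates:

  Row 1: Part R ($483.92, qty 76)
  Row 2: Widget B ($302.31, qty 10)
  Row 3: Tool Q ($71.89, qty 87)
  Row 4: Gadget Y ($375.36, qty 58)
  Row 5: Part R ($483.92, qty 76) <-- DUPLICATE
  Row 6: Gadget X ($204.77, qty 54)
  Row 7: Widget B ($302.31, qty 10) <-- DUPLICATE
  Row 8: Tool Q ($479.89, qty 89)
  Row 9: Part R ($483.92, qty 76) <-- DUPLICATE

Duplicates found: 3
Unique records: 6

3 duplicates, 6 unique


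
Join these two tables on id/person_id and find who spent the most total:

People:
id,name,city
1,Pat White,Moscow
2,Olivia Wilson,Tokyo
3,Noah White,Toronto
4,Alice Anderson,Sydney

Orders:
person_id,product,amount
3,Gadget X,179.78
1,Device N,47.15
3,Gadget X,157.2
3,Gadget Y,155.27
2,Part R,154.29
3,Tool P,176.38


Join on: people.id = orders.person_id

Joined rows:
  Noah White (Toronto) bought Gadget X for $179.78
  Pat White (Moscow) bought Device N for $47.15
  Noah White (Toronto) bought Gadget X for $157.2
  Noah White (Toronto) bought Gadget Y for $155.27
  Olivia Wilson (Tokyo) bought Part R for $154.29
  Noah White (Toronto) bought Tool P for $176.38

Total per person:
  Noah White: $668.63
  Olivia Wilson: $154.29
  Pat White: $47.15

Top spender: Noah White ($668.63)

Noah White ($668.63)


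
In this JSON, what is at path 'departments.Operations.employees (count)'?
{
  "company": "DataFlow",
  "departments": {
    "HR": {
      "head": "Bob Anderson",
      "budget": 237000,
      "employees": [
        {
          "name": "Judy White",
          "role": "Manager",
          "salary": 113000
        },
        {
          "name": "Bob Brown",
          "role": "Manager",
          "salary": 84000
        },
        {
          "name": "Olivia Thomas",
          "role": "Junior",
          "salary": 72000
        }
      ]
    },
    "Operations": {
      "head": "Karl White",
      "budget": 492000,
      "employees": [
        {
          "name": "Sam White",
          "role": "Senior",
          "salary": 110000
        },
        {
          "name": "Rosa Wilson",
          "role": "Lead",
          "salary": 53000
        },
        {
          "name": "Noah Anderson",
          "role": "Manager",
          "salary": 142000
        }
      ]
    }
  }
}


Path: departments.Operations.employees (count)

Navigate:
  -> departments
  -> Operations
  -> employees (array, length 3)

3


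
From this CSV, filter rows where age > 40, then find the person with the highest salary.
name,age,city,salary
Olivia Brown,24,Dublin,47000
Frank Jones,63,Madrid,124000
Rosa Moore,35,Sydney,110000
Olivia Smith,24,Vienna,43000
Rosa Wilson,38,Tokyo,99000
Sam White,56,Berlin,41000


Filter: age > 40
Sort by: salary (descending)

Filtered records (2):
  Frank Jones, age 63, salary $124000
  Sam White, age 56, salary $41000

Highest salary: Frank Jones ($124000)

Frank Jones


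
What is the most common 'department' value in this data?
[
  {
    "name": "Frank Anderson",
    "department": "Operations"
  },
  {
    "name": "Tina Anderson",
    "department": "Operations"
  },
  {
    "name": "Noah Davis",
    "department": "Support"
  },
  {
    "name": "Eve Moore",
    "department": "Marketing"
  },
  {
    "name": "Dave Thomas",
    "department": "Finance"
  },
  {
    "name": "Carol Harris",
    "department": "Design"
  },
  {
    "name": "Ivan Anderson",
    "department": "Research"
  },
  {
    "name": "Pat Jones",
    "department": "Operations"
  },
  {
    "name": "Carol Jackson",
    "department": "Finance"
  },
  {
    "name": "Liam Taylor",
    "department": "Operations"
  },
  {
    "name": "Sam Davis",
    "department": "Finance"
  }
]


Counting 'department' values across 11 records:

  Operations: 4 ####
  Finance: 3 ###
  Support: 1 #
  Marketing: 1 #
  Design: 1 #
  Research: 1 #

Most common: Operations (4 times)

Operations (4 times)


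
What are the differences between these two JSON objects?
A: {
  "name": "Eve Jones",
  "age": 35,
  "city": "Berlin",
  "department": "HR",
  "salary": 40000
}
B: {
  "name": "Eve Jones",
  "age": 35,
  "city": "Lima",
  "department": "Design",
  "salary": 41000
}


Comparing each field (in key order):
  name: same
  age: same
  city: DIFFERENT
  department: DIFFERENT
  salary: DIFFERENT
Differences:
  city: Berlin -> Lima
  department: HR -> Design
  salary: 40000 -> 41000

3 field(s) changed

3 changes: city, department, salary


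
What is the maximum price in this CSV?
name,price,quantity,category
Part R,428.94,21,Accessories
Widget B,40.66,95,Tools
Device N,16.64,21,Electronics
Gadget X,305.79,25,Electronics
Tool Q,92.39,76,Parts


Computing maximum price:
Values: [428.94, 40.66, 16.64, 305.79, 92.39]
Max = 428.94

428.94


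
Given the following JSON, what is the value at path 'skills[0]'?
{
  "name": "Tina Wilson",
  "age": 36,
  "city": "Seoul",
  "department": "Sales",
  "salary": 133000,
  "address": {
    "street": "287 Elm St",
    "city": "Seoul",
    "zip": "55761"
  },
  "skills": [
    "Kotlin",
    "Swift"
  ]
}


Query: skills[0]
Path: skills -> first element
Value: Kotlin

Kotlin


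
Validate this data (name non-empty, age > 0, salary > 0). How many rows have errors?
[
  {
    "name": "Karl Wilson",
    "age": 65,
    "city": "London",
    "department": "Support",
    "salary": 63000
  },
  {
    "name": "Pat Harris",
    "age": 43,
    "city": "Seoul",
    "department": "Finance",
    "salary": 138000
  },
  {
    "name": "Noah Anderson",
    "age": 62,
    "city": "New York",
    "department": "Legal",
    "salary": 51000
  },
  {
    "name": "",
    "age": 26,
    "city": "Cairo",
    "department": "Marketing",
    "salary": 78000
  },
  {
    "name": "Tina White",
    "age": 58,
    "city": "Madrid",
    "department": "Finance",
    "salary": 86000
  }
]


Validating 5 records:
Rules: name non-empty, age > 0, salary > 0

  Row 1 (Karl Wilson): OK
  Row 2 (Pat Harris): OK
  Row 3 (Noah Anderson): OK
  Row 4 (???): empty name
  Row 5 (Tina White): OK

Total errors: 1

1 errors


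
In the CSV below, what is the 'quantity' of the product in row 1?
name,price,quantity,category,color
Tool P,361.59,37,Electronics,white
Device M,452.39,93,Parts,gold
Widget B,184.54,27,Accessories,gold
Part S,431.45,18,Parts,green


Query: Row 1 ('Tool P'), column 'quantity'
Value: 37

37


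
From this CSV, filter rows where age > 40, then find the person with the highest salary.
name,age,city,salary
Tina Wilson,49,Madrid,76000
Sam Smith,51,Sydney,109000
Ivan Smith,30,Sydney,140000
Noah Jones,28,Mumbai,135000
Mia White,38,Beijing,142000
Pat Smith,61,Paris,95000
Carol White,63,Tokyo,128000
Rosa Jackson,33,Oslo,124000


Filter: age > 40
Sort by: salary (descending)

Filtered records (4):
  Carol White, age 63, salary $128000
  Sam Smith, age 51, salary $109000
  Pat Smith, age 61, salary $95000
  Tina Wilson, age 49, salary $76000

Highest salary: Carol White ($128000)

Carol White


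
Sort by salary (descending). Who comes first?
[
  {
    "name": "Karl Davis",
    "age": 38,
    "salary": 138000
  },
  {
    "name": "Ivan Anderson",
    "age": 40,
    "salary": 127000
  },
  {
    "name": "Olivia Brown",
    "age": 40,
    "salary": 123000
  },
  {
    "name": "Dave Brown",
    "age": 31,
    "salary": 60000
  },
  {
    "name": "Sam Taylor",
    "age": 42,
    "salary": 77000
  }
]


Sort by: salary (descending)

Sorted order:
  1. Karl Davis (salary = 138000)
  2. Ivan Anderson (salary = 127000)
  3. Olivia Brown (salary = 123000)
  4. Sam Taylor (salary = 77000)
  5. Dave Brown (salary = 60000)

First: Karl Davis

Karl Davis


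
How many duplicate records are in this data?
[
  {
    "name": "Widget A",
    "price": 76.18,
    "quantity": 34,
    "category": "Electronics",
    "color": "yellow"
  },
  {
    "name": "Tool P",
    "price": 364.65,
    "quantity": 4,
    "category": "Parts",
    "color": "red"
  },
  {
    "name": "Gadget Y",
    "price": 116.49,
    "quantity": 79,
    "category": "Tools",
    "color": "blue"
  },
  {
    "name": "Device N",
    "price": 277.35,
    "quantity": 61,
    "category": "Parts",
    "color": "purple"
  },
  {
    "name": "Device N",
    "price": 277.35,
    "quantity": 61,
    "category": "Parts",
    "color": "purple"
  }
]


Checking 5 records for duplicates:

  Row 1: Widget A ($76.18, qty 34)
  Row 2: Tool P ($364.65, qty 4)
  Row 3: Gadget Y ($116.49, qty 79)
  Row 4: Device N ($277.35, qty 61)
  Row 5: Device N ($277.35, qty 61) <-- DUPLICATE

Duplicates found: 1
Unique records: 4

1 duplicates, 4 unique


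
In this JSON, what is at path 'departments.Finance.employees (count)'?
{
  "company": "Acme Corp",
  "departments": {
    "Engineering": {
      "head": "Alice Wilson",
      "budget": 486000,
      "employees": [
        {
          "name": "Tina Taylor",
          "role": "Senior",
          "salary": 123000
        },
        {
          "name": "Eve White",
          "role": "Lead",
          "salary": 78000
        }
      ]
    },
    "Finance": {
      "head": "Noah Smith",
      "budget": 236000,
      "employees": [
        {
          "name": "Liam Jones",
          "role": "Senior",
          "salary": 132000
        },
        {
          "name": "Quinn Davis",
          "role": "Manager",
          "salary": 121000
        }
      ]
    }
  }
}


Path: departments.Finance.employees (count)

Navigate:
  -> departments
  -> Finance
  -> employees (array, length 2)

2


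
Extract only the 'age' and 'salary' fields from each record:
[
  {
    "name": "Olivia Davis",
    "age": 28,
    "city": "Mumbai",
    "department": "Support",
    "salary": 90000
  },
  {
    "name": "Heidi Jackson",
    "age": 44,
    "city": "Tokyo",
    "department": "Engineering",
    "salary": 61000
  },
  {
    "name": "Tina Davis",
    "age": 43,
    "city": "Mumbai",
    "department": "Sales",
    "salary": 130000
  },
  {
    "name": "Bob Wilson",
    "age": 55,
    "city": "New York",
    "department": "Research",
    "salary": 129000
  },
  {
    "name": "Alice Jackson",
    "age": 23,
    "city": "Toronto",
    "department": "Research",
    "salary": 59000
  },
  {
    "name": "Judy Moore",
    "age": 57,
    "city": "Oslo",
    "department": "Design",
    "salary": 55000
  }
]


Original: 6 records with fields: name, age, city, department, salary
Keep: ['age', 'salary']
Drop: ['name', 'city', 'department']
Result: 6 records, 2 fields each

[
  {
    "age": 28,
    "salary": 90000
  },
  {
    "age": 44,
    "salary": 61000
  },
  {
    "age": 43,
    "salary": 130000
  },
  {
    "age": 55,
    "salary": 129000
  },
  {
    "age": 23,
    "salary": 59000
  },
  {
    "age": 57,
    "salary": 55000
  }
]


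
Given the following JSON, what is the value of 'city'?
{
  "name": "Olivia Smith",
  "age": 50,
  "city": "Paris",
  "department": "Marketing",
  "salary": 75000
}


Looking up field 'city'
Value: Paris

Paris


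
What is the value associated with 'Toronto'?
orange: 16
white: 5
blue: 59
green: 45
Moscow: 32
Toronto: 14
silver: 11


Looking up key 'Toronto'
Value: 14

14


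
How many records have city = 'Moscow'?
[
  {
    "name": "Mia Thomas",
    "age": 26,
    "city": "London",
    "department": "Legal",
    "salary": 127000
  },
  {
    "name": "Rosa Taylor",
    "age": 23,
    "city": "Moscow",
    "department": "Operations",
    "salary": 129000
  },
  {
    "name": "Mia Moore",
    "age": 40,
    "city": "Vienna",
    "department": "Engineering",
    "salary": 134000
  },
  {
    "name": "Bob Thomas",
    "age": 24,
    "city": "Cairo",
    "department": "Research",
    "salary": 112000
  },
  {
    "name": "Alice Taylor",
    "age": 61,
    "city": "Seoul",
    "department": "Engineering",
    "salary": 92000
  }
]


Data: 5 records
Condition: city = 'Moscow'

Checking each record:
  Mia Thomas: London
  Rosa Taylor: Moscow MATCH
  Mia Moore: Vienna
  Bob Thomas: Cairo
  Alice Taylor: Seoul

Count: 1

1


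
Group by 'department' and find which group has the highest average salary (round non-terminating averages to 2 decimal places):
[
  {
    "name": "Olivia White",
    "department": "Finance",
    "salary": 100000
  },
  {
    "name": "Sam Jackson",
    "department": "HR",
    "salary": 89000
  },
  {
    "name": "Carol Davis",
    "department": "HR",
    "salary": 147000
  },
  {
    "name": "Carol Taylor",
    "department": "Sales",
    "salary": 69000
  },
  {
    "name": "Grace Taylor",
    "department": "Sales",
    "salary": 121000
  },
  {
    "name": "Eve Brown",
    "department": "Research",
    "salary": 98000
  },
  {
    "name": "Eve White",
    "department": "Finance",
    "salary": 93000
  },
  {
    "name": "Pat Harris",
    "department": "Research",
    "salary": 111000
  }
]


Group by: department

Groups:
  Finance: 2 people, avg salary = 193000/2 = $96500
  HR: 2 people, avg salary = 236000/2 = $118000
  Research: 2 people, avg salary = 209000/2 = $104500
  Sales: 2 people, avg salary = 190000/2 = $95000

Highest average salary: HR ($118000)

HR ($118000)


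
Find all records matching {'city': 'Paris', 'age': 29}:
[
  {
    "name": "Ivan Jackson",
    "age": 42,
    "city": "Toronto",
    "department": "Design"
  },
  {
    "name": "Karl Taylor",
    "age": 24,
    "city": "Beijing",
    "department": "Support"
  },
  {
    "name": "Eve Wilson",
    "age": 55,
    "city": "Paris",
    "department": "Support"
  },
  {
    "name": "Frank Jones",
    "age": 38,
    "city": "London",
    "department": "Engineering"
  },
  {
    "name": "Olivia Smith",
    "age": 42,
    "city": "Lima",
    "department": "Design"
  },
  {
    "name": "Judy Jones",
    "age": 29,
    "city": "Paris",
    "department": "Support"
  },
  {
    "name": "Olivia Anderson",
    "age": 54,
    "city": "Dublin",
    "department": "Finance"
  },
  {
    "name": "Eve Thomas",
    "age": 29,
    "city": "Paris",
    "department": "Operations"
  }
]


Search criteria: {'city': 'Paris', 'age': 29}

Checking 8 records:
  Ivan Jackson: {city: Toronto, age: 42}
  Karl Taylor: {city: Beijing, age: 24}
  Eve Wilson: {city: Paris, age: 55}
  Frank Jones: {city: London, age: 38}
  Olivia Smith: {city: Lima, age: 42}
  Judy Jones: {city: Paris, age: 29} <-- MATCH
  Olivia Anderson: {city: Dublin, age: 54}
  Eve Thomas: {city: Paris, age: 29} <-- MATCH

Matches: ["Judy Jones", "Eve Thomas"]

["Judy Jones", "Eve Thomas"]
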